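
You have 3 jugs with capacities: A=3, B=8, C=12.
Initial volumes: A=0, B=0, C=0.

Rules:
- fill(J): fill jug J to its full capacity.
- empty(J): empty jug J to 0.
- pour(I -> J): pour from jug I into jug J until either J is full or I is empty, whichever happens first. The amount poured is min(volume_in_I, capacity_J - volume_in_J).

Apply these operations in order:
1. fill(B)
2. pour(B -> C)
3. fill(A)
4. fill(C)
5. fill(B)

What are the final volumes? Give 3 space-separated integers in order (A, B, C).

Answer: 3 8 12

Derivation:
Step 1: fill(B) -> (A=0 B=8 C=0)
Step 2: pour(B -> C) -> (A=0 B=0 C=8)
Step 3: fill(A) -> (A=3 B=0 C=8)
Step 4: fill(C) -> (A=3 B=0 C=12)
Step 5: fill(B) -> (A=3 B=8 C=12)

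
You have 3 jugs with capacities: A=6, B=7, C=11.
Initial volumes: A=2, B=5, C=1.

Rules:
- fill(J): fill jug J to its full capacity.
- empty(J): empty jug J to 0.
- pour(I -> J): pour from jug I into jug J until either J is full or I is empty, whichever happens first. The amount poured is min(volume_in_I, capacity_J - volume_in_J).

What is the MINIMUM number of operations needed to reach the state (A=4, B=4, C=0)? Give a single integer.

BFS from (A=2, B=5, C=1). One shortest path:
  1. fill(A) -> (A=6 B=5 C=1)
  2. pour(A -> B) -> (A=4 B=7 C=1)
  3. pour(B -> C) -> (A=4 B=0 C=8)
  4. fill(B) -> (A=4 B=7 C=8)
  5. pour(B -> C) -> (A=4 B=4 C=11)
  6. empty(C) -> (A=4 B=4 C=0)
Reached target in 6 moves.

Answer: 6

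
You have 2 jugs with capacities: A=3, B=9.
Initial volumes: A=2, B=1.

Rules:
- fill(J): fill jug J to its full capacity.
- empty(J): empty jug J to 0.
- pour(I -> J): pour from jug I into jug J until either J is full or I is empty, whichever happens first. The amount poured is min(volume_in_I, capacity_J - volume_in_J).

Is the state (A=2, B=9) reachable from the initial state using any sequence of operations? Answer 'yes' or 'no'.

BFS from (A=2, B=1):
  1. fill(B) -> (A=2 B=9)
Target reached → yes.

Answer: yes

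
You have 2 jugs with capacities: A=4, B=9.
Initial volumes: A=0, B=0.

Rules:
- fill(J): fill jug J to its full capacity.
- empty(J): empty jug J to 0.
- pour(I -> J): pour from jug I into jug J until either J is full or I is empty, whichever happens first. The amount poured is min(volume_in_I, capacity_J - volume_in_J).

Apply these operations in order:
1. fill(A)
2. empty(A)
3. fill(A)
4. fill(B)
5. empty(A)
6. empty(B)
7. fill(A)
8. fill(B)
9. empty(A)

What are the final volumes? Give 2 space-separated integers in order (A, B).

Step 1: fill(A) -> (A=4 B=0)
Step 2: empty(A) -> (A=0 B=0)
Step 3: fill(A) -> (A=4 B=0)
Step 4: fill(B) -> (A=4 B=9)
Step 5: empty(A) -> (A=0 B=9)
Step 6: empty(B) -> (A=0 B=0)
Step 7: fill(A) -> (A=4 B=0)
Step 8: fill(B) -> (A=4 B=9)
Step 9: empty(A) -> (A=0 B=9)

Answer: 0 9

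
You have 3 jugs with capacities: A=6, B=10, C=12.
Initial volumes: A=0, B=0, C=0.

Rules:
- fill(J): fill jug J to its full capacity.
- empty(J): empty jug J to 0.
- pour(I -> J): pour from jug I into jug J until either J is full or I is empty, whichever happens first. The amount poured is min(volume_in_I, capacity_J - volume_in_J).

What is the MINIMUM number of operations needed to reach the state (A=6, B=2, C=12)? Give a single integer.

BFS from (A=0, B=0, C=0). One shortest path:
  1. fill(B) -> (A=0 B=10 C=0)
  2. pour(B -> A) -> (A=6 B=4 C=0)
  3. pour(B -> C) -> (A=6 B=0 C=4)
  4. fill(B) -> (A=6 B=10 C=4)
  5. pour(B -> C) -> (A=6 B=2 C=12)
Reached target in 5 moves.

Answer: 5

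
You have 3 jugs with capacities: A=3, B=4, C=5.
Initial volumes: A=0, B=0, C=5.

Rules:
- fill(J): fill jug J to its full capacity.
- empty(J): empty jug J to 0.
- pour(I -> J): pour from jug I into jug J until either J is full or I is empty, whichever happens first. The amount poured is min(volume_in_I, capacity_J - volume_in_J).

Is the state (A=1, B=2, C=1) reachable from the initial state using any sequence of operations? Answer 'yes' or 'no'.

Answer: no

Derivation:
BFS explored all 96 reachable states.
Reachable set includes: (0,0,0), (0,0,1), (0,0,2), (0,0,3), (0,0,4), (0,0,5), (0,1,0), (0,1,1), (0,1,2), (0,1,3), (0,1,4), (0,1,5) ...
Target (A=1, B=2, C=1) not in reachable set → no.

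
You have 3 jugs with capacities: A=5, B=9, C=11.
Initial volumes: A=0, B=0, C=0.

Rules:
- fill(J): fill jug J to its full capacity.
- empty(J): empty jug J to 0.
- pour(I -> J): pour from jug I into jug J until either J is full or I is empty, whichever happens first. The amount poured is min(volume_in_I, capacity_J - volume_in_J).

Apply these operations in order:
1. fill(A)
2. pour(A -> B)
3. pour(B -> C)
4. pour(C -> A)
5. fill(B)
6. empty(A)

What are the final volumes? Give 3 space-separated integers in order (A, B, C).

Answer: 0 9 0

Derivation:
Step 1: fill(A) -> (A=5 B=0 C=0)
Step 2: pour(A -> B) -> (A=0 B=5 C=0)
Step 3: pour(B -> C) -> (A=0 B=0 C=5)
Step 4: pour(C -> A) -> (A=5 B=0 C=0)
Step 5: fill(B) -> (A=5 B=9 C=0)
Step 6: empty(A) -> (A=0 B=9 C=0)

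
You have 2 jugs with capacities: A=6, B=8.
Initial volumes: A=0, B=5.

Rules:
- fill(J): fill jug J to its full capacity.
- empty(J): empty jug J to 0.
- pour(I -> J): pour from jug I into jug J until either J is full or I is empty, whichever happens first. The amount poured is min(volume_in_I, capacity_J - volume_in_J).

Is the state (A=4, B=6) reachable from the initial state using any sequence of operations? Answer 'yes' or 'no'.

BFS explored all 28 reachable states.
Reachable set includes: (0,0), (0,1), (0,2), (0,3), (0,4), (0,5), (0,6), (0,7), (0,8), (1,0), (1,8), (2,0) ...
Target (A=4, B=6) not in reachable set → no.

Answer: no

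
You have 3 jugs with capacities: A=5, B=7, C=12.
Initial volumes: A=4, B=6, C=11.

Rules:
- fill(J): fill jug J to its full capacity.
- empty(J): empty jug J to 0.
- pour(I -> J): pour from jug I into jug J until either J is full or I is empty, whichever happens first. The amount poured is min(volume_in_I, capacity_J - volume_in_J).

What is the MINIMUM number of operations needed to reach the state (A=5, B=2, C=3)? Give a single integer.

BFS from (A=4, B=6, C=11). One shortest path:
  1. empty(C) -> (A=4 B=6 C=0)
  2. pour(A -> B) -> (A=3 B=7 C=0)
  3. pour(A -> C) -> (A=0 B=7 C=3)
  4. pour(B -> A) -> (A=5 B=2 C=3)
Reached target in 4 moves.

Answer: 4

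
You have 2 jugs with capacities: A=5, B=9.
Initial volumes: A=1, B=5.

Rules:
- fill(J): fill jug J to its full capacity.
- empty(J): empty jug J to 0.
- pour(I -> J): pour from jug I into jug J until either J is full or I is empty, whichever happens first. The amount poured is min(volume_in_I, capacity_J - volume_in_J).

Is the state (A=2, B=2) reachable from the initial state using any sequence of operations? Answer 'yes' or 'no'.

Answer: no

Derivation:
BFS explored all 29 reachable states.
Reachable set includes: (0,0), (0,1), (0,2), (0,3), (0,4), (0,5), (0,6), (0,7), (0,8), (0,9), (1,0), (1,5) ...
Target (A=2, B=2) not in reachable set → no.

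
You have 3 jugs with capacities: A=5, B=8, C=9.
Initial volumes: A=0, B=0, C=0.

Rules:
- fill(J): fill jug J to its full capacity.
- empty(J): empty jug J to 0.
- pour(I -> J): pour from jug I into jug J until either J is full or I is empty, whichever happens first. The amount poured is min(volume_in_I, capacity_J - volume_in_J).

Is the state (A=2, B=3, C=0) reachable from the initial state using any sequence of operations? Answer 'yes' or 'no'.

Answer: yes

Derivation:
BFS from (A=0, B=0, C=0):
  1. fill(A) -> (A=5 B=0 C=0)
  2. fill(C) -> (A=5 B=0 C=9)
  3. pour(A -> B) -> (A=0 B=5 C=9)
  4. pour(C -> A) -> (A=5 B=5 C=4)
  5. pour(A -> B) -> (A=2 B=8 C=4)
  6. pour(B -> C) -> (A=2 B=3 C=9)
  7. empty(C) -> (A=2 B=3 C=0)
Target reached → yes.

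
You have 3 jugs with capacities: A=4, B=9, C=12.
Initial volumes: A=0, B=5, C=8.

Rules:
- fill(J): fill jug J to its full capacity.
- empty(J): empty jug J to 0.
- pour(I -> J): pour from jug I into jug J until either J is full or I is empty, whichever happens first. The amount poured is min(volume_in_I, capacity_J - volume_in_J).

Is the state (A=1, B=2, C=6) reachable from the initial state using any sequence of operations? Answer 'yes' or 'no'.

Answer: no

Derivation:
BFS explored all 386 reachable states.
Reachable set includes: (0,0,0), (0,0,1), (0,0,2), (0,0,3), (0,0,4), (0,0,5), (0,0,6), (0,0,7), (0,0,8), (0,0,9), (0,0,10), (0,0,11) ...
Target (A=1, B=2, C=6) not in reachable set → no.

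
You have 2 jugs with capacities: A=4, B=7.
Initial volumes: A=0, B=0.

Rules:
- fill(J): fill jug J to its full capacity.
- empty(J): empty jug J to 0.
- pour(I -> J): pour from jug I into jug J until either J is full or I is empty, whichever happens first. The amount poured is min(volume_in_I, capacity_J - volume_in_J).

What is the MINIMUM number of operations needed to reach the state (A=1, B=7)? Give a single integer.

BFS from (A=0, B=0). One shortest path:
  1. fill(A) -> (A=4 B=0)
  2. pour(A -> B) -> (A=0 B=4)
  3. fill(A) -> (A=4 B=4)
  4. pour(A -> B) -> (A=1 B=7)
Reached target in 4 moves.

Answer: 4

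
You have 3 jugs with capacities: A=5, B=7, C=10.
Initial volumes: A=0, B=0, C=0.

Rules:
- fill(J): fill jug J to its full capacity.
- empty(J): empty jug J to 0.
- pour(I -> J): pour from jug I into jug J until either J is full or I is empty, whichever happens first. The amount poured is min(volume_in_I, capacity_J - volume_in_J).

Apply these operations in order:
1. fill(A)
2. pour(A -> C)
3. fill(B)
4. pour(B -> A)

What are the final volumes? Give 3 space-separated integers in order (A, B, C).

Step 1: fill(A) -> (A=5 B=0 C=0)
Step 2: pour(A -> C) -> (A=0 B=0 C=5)
Step 3: fill(B) -> (A=0 B=7 C=5)
Step 4: pour(B -> A) -> (A=5 B=2 C=5)

Answer: 5 2 5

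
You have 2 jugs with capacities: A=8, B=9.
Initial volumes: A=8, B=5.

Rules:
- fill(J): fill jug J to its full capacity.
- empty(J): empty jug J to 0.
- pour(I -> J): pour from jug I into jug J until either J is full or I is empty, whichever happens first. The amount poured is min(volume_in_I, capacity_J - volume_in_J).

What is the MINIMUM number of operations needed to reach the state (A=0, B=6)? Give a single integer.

BFS from (A=8, B=5). One shortest path:
  1. empty(A) -> (A=0 B=5)
  2. pour(B -> A) -> (A=5 B=0)
  3. fill(B) -> (A=5 B=9)
  4. pour(B -> A) -> (A=8 B=6)
  5. empty(A) -> (A=0 B=6)
Reached target in 5 moves.

Answer: 5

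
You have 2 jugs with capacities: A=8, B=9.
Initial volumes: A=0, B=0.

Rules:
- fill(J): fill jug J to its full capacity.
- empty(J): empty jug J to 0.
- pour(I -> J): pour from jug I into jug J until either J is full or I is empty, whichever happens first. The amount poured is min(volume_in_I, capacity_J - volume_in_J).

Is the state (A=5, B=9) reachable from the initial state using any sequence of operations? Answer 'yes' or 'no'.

BFS from (A=0, B=0):
  1. fill(A) -> (A=8 B=0)
  2. pour(A -> B) -> (A=0 B=8)
  3. fill(A) -> (A=8 B=8)
  4. pour(A -> B) -> (A=7 B=9)
  5. empty(B) -> (A=7 B=0)
  6. pour(A -> B) -> (A=0 B=7)
  7. fill(A) -> (A=8 B=7)
  8. pour(A -> B) -> (A=6 B=9)
  9. empty(B) -> (A=6 B=0)
  10. pour(A -> B) -> (A=0 B=6)
  11. fill(A) -> (A=8 B=6)
  12. pour(A -> B) -> (A=5 B=9)
Target reached → yes.

Answer: yes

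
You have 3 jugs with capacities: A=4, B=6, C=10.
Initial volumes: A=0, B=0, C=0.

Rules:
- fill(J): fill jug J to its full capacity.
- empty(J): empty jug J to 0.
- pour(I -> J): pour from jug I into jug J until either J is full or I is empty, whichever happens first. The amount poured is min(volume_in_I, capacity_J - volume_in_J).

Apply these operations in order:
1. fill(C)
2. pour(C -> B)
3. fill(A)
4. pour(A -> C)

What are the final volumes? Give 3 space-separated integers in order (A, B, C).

Step 1: fill(C) -> (A=0 B=0 C=10)
Step 2: pour(C -> B) -> (A=0 B=6 C=4)
Step 3: fill(A) -> (A=4 B=6 C=4)
Step 4: pour(A -> C) -> (A=0 B=6 C=8)

Answer: 0 6 8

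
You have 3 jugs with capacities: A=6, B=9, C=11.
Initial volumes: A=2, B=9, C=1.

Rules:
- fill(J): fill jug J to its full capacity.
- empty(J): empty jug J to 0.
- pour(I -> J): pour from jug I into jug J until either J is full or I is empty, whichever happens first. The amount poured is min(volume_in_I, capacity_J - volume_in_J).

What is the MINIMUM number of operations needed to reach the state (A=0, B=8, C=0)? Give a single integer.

Answer: 5

Derivation:
BFS from (A=2, B=9, C=1). One shortest path:
  1. empty(A) -> (A=0 B=9 C=1)
  2. pour(B -> C) -> (A=0 B=0 C=10)
  3. fill(B) -> (A=0 B=9 C=10)
  4. pour(B -> C) -> (A=0 B=8 C=11)
  5. empty(C) -> (A=0 B=8 C=0)
Reached target in 5 moves.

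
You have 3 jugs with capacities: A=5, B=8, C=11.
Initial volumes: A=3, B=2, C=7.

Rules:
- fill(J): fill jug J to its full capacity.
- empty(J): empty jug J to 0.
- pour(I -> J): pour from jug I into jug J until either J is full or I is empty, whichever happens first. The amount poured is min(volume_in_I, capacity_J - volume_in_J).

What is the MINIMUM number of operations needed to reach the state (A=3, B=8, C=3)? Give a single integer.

Answer: 3

Derivation:
BFS from (A=3, B=2, C=7). One shortest path:
  1. empty(B) -> (A=3 B=0 C=7)
  2. fill(C) -> (A=3 B=0 C=11)
  3. pour(C -> B) -> (A=3 B=8 C=3)
Reached target in 3 moves.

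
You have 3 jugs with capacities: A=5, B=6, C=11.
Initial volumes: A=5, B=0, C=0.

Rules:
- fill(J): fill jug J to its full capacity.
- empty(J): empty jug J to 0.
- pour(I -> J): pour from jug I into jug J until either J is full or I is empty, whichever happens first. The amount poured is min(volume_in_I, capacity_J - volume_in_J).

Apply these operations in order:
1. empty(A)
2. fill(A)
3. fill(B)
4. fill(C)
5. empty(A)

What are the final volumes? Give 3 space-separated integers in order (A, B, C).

Answer: 0 6 11

Derivation:
Step 1: empty(A) -> (A=0 B=0 C=0)
Step 2: fill(A) -> (A=5 B=0 C=0)
Step 3: fill(B) -> (A=5 B=6 C=0)
Step 4: fill(C) -> (A=5 B=6 C=11)
Step 5: empty(A) -> (A=0 B=6 C=11)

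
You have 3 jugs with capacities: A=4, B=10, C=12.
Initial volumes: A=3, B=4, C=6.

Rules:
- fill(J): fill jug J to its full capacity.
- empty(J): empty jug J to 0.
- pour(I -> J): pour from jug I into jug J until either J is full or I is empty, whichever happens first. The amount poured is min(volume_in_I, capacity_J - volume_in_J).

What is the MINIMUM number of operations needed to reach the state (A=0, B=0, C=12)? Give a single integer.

BFS from (A=3, B=4, C=6). One shortest path:
  1. empty(A) -> (A=0 B=4 C=6)
  2. empty(B) -> (A=0 B=0 C=6)
  3. fill(C) -> (A=0 B=0 C=12)
Reached target in 3 moves.

Answer: 3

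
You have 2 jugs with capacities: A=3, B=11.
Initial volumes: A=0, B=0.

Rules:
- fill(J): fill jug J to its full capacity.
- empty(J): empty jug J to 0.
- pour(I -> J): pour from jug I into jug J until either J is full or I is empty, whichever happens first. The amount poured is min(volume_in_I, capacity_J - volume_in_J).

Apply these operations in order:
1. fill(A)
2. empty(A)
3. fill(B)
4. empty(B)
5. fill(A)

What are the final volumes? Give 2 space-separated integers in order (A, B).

Step 1: fill(A) -> (A=3 B=0)
Step 2: empty(A) -> (A=0 B=0)
Step 3: fill(B) -> (A=0 B=11)
Step 4: empty(B) -> (A=0 B=0)
Step 5: fill(A) -> (A=3 B=0)

Answer: 3 0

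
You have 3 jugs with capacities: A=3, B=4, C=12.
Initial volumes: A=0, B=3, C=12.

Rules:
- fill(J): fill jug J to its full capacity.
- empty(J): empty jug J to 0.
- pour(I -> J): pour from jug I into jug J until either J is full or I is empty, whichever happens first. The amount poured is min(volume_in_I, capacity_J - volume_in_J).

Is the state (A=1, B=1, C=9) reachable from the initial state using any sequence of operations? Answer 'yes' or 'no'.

Answer: no

Derivation:
BFS explored all 194 reachable states.
Reachable set includes: (0,0,0), (0,0,1), (0,0,2), (0,0,3), (0,0,4), (0,0,5), (0,0,6), (0,0,7), (0,0,8), (0,0,9), (0,0,10), (0,0,11) ...
Target (A=1, B=1, C=9) not in reachable set → no.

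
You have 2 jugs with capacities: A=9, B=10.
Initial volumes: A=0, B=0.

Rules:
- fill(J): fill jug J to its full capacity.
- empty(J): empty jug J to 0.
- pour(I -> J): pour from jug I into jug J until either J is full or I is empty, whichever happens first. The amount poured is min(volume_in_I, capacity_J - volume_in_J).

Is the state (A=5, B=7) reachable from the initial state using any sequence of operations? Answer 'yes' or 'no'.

BFS explored all 38 reachable states.
Reachable set includes: (0,0), (0,1), (0,2), (0,3), (0,4), (0,5), (0,6), (0,7), (0,8), (0,9), (0,10), (1,0) ...
Target (A=5, B=7) not in reachable set → no.

Answer: no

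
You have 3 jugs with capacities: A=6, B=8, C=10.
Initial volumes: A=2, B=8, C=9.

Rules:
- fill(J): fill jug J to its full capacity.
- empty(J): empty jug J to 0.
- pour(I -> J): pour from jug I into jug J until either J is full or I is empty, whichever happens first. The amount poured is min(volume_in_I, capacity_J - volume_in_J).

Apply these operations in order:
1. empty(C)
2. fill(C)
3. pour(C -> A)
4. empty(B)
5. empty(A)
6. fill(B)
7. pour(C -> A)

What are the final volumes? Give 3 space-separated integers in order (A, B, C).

Answer: 6 8 0

Derivation:
Step 1: empty(C) -> (A=2 B=8 C=0)
Step 2: fill(C) -> (A=2 B=8 C=10)
Step 3: pour(C -> A) -> (A=6 B=8 C=6)
Step 4: empty(B) -> (A=6 B=0 C=6)
Step 5: empty(A) -> (A=0 B=0 C=6)
Step 6: fill(B) -> (A=0 B=8 C=6)
Step 7: pour(C -> A) -> (A=6 B=8 C=0)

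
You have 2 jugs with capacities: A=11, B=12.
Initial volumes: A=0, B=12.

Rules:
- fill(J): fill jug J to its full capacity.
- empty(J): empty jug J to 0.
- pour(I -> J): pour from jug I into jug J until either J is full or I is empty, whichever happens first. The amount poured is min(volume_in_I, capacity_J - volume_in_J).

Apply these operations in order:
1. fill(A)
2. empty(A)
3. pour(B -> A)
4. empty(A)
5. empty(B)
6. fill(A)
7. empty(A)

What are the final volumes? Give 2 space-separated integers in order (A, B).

Step 1: fill(A) -> (A=11 B=12)
Step 2: empty(A) -> (A=0 B=12)
Step 3: pour(B -> A) -> (A=11 B=1)
Step 4: empty(A) -> (A=0 B=1)
Step 5: empty(B) -> (A=0 B=0)
Step 6: fill(A) -> (A=11 B=0)
Step 7: empty(A) -> (A=0 B=0)

Answer: 0 0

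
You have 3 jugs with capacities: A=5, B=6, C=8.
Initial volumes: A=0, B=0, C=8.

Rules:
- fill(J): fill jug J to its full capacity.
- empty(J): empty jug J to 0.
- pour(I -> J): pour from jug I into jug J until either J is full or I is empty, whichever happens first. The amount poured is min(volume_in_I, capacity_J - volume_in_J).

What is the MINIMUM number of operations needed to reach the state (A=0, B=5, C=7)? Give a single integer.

BFS from (A=0, B=0, C=8). One shortest path:
  1. fill(A) -> (A=5 B=0 C=8)
  2. pour(A -> B) -> (A=0 B=5 C=8)
  3. fill(A) -> (A=5 B=5 C=8)
  4. pour(C -> B) -> (A=5 B=6 C=7)
  5. empty(B) -> (A=5 B=0 C=7)
  6. pour(A -> B) -> (A=0 B=5 C=7)
Reached target in 6 moves.

Answer: 6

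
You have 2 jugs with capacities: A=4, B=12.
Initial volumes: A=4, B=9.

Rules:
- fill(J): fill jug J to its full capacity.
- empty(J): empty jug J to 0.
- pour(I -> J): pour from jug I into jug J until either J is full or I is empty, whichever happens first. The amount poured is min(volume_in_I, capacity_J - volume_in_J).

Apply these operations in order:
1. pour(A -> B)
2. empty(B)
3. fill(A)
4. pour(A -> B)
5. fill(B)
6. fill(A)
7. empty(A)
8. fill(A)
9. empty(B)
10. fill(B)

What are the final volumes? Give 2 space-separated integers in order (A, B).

Step 1: pour(A -> B) -> (A=1 B=12)
Step 2: empty(B) -> (A=1 B=0)
Step 3: fill(A) -> (A=4 B=0)
Step 4: pour(A -> B) -> (A=0 B=4)
Step 5: fill(B) -> (A=0 B=12)
Step 6: fill(A) -> (A=4 B=12)
Step 7: empty(A) -> (A=0 B=12)
Step 8: fill(A) -> (A=4 B=12)
Step 9: empty(B) -> (A=4 B=0)
Step 10: fill(B) -> (A=4 B=12)

Answer: 4 12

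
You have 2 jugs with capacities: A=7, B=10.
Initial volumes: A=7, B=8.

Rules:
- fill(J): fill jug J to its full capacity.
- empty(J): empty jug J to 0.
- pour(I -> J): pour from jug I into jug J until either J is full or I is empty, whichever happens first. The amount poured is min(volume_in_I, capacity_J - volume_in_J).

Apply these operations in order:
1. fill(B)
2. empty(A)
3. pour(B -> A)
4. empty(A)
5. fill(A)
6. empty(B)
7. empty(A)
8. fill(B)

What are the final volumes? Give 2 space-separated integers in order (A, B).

Step 1: fill(B) -> (A=7 B=10)
Step 2: empty(A) -> (A=0 B=10)
Step 3: pour(B -> A) -> (A=7 B=3)
Step 4: empty(A) -> (A=0 B=3)
Step 5: fill(A) -> (A=7 B=3)
Step 6: empty(B) -> (A=7 B=0)
Step 7: empty(A) -> (A=0 B=0)
Step 8: fill(B) -> (A=0 B=10)

Answer: 0 10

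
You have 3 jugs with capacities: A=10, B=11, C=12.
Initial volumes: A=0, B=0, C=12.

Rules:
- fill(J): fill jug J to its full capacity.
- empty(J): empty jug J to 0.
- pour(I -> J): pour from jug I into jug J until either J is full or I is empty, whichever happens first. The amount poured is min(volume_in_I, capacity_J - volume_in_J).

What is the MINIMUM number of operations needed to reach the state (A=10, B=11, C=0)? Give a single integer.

Answer: 3

Derivation:
BFS from (A=0, B=0, C=12). One shortest path:
  1. fill(A) -> (A=10 B=0 C=12)
  2. fill(B) -> (A=10 B=11 C=12)
  3. empty(C) -> (A=10 B=11 C=0)
Reached target in 3 moves.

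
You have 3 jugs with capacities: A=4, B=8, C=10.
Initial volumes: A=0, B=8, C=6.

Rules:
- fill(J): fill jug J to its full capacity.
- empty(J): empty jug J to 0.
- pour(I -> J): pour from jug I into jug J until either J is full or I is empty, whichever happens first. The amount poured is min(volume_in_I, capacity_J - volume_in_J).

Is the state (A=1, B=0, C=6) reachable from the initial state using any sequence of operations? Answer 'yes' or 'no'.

BFS explored all 78 reachable states.
Reachable set includes: (0,0,0), (0,0,2), (0,0,4), (0,0,6), (0,0,8), (0,0,10), (0,2,0), (0,2,2), (0,2,4), (0,2,6), (0,2,8), (0,2,10) ...
Target (A=1, B=0, C=6) not in reachable set → no.

Answer: no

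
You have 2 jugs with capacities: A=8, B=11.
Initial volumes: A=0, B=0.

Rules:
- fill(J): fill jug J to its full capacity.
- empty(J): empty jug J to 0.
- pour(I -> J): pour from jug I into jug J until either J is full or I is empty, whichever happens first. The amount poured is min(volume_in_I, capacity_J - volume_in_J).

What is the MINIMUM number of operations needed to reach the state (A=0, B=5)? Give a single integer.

BFS from (A=0, B=0). One shortest path:
  1. fill(A) -> (A=8 B=0)
  2. pour(A -> B) -> (A=0 B=8)
  3. fill(A) -> (A=8 B=8)
  4. pour(A -> B) -> (A=5 B=11)
  5. empty(B) -> (A=5 B=0)
  6. pour(A -> B) -> (A=0 B=5)
Reached target in 6 moves.

Answer: 6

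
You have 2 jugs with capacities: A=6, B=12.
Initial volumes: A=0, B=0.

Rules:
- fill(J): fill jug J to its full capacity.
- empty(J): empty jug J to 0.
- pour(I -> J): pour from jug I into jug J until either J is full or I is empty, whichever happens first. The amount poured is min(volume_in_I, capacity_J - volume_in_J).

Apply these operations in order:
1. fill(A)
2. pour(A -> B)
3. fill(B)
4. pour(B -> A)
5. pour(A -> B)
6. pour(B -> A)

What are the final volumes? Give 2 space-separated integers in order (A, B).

Answer: 6 6

Derivation:
Step 1: fill(A) -> (A=6 B=0)
Step 2: pour(A -> B) -> (A=0 B=6)
Step 3: fill(B) -> (A=0 B=12)
Step 4: pour(B -> A) -> (A=6 B=6)
Step 5: pour(A -> B) -> (A=0 B=12)
Step 6: pour(B -> A) -> (A=6 B=6)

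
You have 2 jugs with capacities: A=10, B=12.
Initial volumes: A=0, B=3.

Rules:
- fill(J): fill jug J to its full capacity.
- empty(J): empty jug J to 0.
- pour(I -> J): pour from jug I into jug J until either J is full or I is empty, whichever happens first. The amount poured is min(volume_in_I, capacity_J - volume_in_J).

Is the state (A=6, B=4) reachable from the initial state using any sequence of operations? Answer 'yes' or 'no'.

BFS explored all 44 reachable states.
Reachable set includes: (0,0), (0,1), (0,2), (0,3), (0,4), (0,5), (0,6), (0,7), (0,8), (0,9), (0,10), (0,11) ...
Target (A=6, B=4) not in reachable set → no.

Answer: no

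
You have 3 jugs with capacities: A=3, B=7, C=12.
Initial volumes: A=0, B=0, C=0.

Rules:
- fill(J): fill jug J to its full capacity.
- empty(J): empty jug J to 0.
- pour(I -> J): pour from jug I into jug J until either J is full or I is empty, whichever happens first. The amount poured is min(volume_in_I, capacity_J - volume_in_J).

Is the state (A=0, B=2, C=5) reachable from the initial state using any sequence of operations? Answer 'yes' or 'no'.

BFS from (A=0, B=0, C=0):
  1. fill(B) -> (A=0 B=7 C=0)
  2. pour(B -> C) -> (A=0 B=0 C=7)
  3. fill(B) -> (A=0 B=7 C=7)
  4. pour(B -> C) -> (A=0 B=2 C=12)
  5. pour(B -> A) -> (A=2 B=0 C=12)
  6. pour(C -> B) -> (A=2 B=7 C=5)
  7. empty(B) -> (A=2 B=0 C=5)
  8. pour(A -> B) -> (A=0 B=2 C=5)
Target reached → yes.

Answer: yes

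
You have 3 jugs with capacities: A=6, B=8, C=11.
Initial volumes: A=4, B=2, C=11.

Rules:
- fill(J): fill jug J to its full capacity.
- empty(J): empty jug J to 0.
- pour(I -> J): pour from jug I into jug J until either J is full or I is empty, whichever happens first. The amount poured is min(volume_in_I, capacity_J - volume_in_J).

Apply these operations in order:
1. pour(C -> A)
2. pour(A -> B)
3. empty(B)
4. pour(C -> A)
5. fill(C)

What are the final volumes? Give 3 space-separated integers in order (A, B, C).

Answer: 6 0 11

Derivation:
Step 1: pour(C -> A) -> (A=6 B=2 C=9)
Step 2: pour(A -> B) -> (A=0 B=8 C=9)
Step 3: empty(B) -> (A=0 B=0 C=9)
Step 4: pour(C -> A) -> (A=6 B=0 C=3)
Step 5: fill(C) -> (A=6 B=0 C=11)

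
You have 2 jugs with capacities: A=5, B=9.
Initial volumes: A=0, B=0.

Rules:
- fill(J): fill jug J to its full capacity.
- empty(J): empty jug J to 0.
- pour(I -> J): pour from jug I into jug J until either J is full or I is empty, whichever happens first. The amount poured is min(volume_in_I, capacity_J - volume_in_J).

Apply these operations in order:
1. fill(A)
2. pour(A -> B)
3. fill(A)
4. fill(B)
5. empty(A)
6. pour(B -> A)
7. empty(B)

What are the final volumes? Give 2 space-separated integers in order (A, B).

Step 1: fill(A) -> (A=5 B=0)
Step 2: pour(A -> B) -> (A=0 B=5)
Step 3: fill(A) -> (A=5 B=5)
Step 4: fill(B) -> (A=5 B=9)
Step 5: empty(A) -> (A=0 B=9)
Step 6: pour(B -> A) -> (A=5 B=4)
Step 7: empty(B) -> (A=5 B=0)

Answer: 5 0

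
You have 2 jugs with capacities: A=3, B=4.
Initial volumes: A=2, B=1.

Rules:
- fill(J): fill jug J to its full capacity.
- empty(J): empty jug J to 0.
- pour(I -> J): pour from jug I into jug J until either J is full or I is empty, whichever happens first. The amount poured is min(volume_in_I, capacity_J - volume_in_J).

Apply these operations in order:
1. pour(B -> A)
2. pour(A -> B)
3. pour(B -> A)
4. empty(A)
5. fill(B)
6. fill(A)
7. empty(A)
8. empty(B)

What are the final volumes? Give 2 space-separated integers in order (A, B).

Answer: 0 0

Derivation:
Step 1: pour(B -> A) -> (A=3 B=0)
Step 2: pour(A -> B) -> (A=0 B=3)
Step 3: pour(B -> A) -> (A=3 B=0)
Step 4: empty(A) -> (A=0 B=0)
Step 5: fill(B) -> (A=0 B=4)
Step 6: fill(A) -> (A=3 B=4)
Step 7: empty(A) -> (A=0 B=4)
Step 8: empty(B) -> (A=0 B=0)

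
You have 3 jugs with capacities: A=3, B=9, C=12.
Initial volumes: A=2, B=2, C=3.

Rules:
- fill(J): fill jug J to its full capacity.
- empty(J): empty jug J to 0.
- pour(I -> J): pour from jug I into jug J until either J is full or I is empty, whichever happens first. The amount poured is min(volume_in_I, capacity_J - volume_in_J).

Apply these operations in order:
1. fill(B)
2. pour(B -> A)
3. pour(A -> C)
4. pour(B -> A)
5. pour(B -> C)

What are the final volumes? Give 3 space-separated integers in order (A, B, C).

Answer: 3 0 11

Derivation:
Step 1: fill(B) -> (A=2 B=9 C=3)
Step 2: pour(B -> A) -> (A=3 B=8 C=3)
Step 3: pour(A -> C) -> (A=0 B=8 C=6)
Step 4: pour(B -> A) -> (A=3 B=5 C=6)
Step 5: pour(B -> C) -> (A=3 B=0 C=11)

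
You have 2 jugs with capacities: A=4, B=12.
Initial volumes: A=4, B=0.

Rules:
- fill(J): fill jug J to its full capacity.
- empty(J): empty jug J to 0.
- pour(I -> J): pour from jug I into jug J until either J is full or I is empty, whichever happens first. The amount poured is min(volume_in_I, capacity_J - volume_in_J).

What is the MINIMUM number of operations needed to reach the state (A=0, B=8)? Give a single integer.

BFS from (A=4, B=0). One shortest path:
  1. pour(A -> B) -> (A=0 B=4)
  2. fill(A) -> (A=4 B=4)
  3. pour(A -> B) -> (A=0 B=8)
Reached target in 3 moves.

Answer: 3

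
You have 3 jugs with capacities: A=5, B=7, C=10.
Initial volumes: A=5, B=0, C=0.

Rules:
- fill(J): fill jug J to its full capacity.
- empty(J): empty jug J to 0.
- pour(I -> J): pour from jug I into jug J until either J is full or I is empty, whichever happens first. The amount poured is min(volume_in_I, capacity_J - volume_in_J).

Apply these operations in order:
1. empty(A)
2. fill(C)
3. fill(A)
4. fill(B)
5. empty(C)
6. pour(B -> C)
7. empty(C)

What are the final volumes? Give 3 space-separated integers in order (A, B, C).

Step 1: empty(A) -> (A=0 B=0 C=0)
Step 2: fill(C) -> (A=0 B=0 C=10)
Step 3: fill(A) -> (A=5 B=0 C=10)
Step 4: fill(B) -> (A=5 B=7 C=10)
Step 5: empty(C) -> (A=5 B=7 C=0)
Step 6: pour(B -> C) -> (A=5 B=0 C=7)
Step 7: empty(C) -> (A=5 B=0 C=0)

Answer: 5 0 0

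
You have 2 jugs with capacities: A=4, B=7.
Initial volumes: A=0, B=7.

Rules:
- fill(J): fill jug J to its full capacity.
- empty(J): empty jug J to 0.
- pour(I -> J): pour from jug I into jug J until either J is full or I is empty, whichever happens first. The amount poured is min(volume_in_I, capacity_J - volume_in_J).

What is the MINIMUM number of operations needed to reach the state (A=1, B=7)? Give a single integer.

Answer: 5

Derivation:
BFS from (A=0, B=7). One shortest path:
  1. fill(A) -> (A=4 B=7)
  2. empty(B) -> (A=4 B=0)
  3. pour(A -> B) -> (A=0 B=4)
  4. fill(A) -> (A=4 B=4)
  5. pour(A -> B) -> (A=1 B=7)
Reached target in 5 moves.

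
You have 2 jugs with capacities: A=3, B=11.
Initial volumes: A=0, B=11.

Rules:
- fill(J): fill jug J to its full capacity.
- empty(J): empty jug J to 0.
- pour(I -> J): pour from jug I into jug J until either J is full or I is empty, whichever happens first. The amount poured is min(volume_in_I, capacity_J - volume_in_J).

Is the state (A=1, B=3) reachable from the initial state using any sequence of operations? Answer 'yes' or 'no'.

Answer: no

Derivation:
BFS explored all 28 reachable states.
Reachable set includes: (0,0), (0,1), (0,2), (0,3), (0,4), (0,5), (0,6), (0,7), (0,8), (0,9), (0,10), (0,11) ...
Target (A=1, B=3) not in reachable set → no.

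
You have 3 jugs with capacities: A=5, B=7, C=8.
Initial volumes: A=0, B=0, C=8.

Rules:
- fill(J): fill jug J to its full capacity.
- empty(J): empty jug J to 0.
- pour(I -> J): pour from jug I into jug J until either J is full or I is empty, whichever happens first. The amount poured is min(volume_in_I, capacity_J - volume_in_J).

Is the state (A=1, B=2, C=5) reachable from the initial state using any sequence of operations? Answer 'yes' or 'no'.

BFS explored all 264 reachable states.
Reachable set includes: (0,0,0), (0,0,1), (0,0,2), (0,0,3), (0,0,4), (0,0,5), (0,0,6), (0,0,7), (0,0,8), (0,1,0), (0,1,1), (0,1,2) ...
Target (A=1, B=2, C=5) not in reachable set → no.

Answer: no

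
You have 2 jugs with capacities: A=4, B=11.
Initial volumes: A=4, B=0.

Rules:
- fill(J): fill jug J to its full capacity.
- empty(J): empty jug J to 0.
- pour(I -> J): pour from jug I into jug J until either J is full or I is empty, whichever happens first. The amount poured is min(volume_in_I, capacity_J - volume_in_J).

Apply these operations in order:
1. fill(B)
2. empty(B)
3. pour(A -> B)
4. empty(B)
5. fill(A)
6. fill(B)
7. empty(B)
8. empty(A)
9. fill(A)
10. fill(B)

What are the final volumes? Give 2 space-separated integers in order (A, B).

Answer: 4 11

Derivation:
Step 1: fill(B) -> (A=4 B=11)
Step 2: empty(B) -> (A=4 B=0)
Step 3: pour(A -> B) -> (A=0 B=4)
Step 4: empty(B) -> (A=0 B=0)
Step 5: fill(A) -> (A=4 B=0)
Step 6: fill(B) -> (A=4 B=11)
Step 7: empty(B) -> (A=4 B=0)
Step 8: empty(A) -> (A=0 B=0)
Step 9: fill(A) -> (A=4 B=0)
Step 10: fill(B) -> (A=4 B=11)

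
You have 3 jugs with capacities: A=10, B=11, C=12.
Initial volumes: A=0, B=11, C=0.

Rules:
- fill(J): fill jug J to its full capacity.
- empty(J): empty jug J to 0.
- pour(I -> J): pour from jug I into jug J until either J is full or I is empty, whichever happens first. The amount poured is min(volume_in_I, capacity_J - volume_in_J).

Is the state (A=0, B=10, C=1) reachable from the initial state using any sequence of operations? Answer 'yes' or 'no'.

Answer: yes

Derivation:
BFS from (A=0, B=11, C=0):
  1. pour(B -> A) -> (A=10 B=1 C=0)
  2. pour(B -> C) -> (A=10 B=0 C=1)
  3. pour(A -> B) -> (A=0 B=10 C=1)
Target reached → yes.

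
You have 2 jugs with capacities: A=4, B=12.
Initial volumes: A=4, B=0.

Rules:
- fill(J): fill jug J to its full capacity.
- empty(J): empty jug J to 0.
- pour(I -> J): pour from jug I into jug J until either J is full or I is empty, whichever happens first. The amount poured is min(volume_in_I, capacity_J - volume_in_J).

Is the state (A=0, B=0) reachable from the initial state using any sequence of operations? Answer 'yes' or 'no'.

Answer: yes

Derivation:
BFS from (A=4, B=0):
  1. empty(A) -> (A=0 B=0)
Target reached → yes.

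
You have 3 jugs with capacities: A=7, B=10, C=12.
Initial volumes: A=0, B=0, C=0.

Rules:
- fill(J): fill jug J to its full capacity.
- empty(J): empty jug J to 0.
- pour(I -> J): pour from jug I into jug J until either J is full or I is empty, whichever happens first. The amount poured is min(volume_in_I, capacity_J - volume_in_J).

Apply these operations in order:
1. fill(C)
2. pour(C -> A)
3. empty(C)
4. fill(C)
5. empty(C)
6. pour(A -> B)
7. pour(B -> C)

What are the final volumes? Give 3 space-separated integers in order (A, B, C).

Answer: 0 0 7

Derivation:
Step 1: fill(C) -> (A=0 B=0 C=12)
Step 2: pour(C -> A) -> (A=7 B=0 C=5)
Step 3: empty(C) -> (A=7 B=0 C=0)
Step 4: fill(C) -> (A=7 B=0 C=12)
Step 5: empty(C) -> (A=7 B=0 C=0)
Step 6: pour(A -> B) -> (A=0 B=7 C=0)
Step 7: pour(B -> C) -> (A=0 B=0 C=7)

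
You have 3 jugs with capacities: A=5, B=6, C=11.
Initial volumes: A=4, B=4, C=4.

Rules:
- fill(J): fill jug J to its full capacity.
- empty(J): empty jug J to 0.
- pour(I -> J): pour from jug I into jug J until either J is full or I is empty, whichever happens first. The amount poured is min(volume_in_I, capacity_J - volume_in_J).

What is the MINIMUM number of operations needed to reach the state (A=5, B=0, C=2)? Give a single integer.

BFS from (A=4, B=4, C=4). One shortest path:
  1. fill(A) -> (A=5 B=4 C=4)
  2. pour(C -> B) -> (A=5 B=6 C=2)
  3. empty(B) -> (A=5 B=0 C=2)
Reached target in 3 moves.

Answer: 3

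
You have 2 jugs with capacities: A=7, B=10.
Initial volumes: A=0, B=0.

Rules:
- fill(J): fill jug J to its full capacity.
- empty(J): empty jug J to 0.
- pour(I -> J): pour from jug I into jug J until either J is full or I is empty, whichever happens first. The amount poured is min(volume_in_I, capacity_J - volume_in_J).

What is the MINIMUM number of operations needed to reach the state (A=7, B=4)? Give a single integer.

BFS from (A=0, B=0). One shortest path:
  1. fill(A) -> (A=7 B=0)
  2. pour(A -> B) -> (A=0 B=7)
  3. fill(A) -> (A=7 B=7)
  4. pour(A -> B) -> (A=4 B=10)
  5. empty(B) -> (A=4 B=0)
  6. pour(A -> B) -> (A=0 B=4)
  7. fill(A) -> (A=7 B=4)
Reached target in 7 moves.

Answer: 7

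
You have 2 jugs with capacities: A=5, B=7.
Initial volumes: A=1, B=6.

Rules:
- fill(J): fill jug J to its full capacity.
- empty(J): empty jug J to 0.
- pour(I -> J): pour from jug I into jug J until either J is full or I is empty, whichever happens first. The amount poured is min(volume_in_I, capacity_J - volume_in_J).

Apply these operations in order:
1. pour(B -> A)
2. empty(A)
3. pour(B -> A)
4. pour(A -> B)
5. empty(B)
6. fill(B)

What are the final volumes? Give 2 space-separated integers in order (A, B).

Answer: 0 7

Derivation:
Step 1: pour(B -> A) -> (A=5 B=2)
Step 2: empty(A) -> (A=0 B=2)
Step 3: pour(B -> A) -> (A=2 B=0)
Step 4: pour(A -> B) -> (A=0 B=2)
Step 5: empty(B) -> (A=0 B=0)
Step 6: fill(B) -> (A=0 B=7)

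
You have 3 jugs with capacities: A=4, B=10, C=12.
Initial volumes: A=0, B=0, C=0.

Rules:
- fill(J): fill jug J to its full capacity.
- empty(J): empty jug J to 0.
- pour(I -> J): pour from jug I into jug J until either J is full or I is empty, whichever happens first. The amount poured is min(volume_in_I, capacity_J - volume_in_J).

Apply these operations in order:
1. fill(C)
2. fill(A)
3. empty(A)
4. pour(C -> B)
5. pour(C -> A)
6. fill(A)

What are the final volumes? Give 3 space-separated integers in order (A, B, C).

Answer: 4 10 0

Derivation:
Step 1: fill(C) -> (A=0 B=0 C=12)
Step 2: fill(A) -> (A=4 B=0 C=12)
Step 3: empty(A) -> (A=0 B=0 C=12)
Step 4: pour(C -> B) -> (A=0 B=10 C=2)
Step 5: pour(C -> A) -> (A=2 B=10 C=0)
Step 6: fill(A) -> (A=4 B=10 C=0)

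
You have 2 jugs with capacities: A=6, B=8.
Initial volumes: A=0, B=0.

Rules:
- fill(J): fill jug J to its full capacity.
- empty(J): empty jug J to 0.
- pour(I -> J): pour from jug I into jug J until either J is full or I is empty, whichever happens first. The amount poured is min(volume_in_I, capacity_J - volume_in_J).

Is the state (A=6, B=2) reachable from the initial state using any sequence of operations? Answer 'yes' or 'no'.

BFS from (A=0, B=0):
  1. fill(B) -> (A=0 B=8)
  2. pour(B -> A) -> (A=6 B=2)
Target reached → yes.

Answer: yes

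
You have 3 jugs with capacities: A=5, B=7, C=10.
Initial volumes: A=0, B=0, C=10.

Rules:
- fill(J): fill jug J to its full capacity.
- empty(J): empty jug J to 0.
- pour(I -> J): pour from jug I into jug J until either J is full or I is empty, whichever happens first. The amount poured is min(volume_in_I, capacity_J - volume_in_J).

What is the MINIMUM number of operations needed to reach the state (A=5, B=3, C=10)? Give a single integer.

BFS from (A=0, B=0, C=10). One shortest path:
  1. fill(A) -> (A=5 B=0 C=10)
  2. pour(C -> B) -> (A=5 B=7 C=3)
  3. empty(B) -> (A=5 B=0 C=3)
  4. pour(C -> B) -> (A=5 B=3 C=0)
  5. fill(C) -> (A=5 B=3 C=10)
Reached target in 5 moves.

Answer: 5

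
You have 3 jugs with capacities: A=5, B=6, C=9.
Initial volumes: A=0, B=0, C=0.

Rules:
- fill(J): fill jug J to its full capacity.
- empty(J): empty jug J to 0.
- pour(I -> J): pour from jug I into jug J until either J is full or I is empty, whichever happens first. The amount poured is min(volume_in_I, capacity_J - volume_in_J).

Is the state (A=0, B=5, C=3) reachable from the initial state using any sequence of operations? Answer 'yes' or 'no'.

Answer: yes

Derivation:
BFS from (A=0, B=0, C=0):
  1. fill(A) -> (A=5 B=0 C=0)
  2. fill(C) -> (A=5 B=0 C=9)
  3. pour(C -> B) -> (A=5 B=6 C=3)
  4. empty(B) -> (A=5 B=0 C=3)
  5. pour(A -> B) -> (A=0 B=5 C=3)
Target reached → yes.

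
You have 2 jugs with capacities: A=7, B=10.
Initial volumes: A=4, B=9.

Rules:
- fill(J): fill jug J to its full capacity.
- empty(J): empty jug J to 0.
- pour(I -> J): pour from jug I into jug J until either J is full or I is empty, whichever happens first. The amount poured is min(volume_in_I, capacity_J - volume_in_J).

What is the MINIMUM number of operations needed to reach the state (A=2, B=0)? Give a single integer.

Answer: 4

Derivation:
BFS from (A=4, B=9). One shortest path:
  1. empty(A) -> (A=0 B=9)
  2. pour(B -> A) -> (A=7 B=2)
  3. empty(A) -> (A=0 B=2)
  4. pour(B -> A) -> (A=2 B=0)
Reached target in 4 moves.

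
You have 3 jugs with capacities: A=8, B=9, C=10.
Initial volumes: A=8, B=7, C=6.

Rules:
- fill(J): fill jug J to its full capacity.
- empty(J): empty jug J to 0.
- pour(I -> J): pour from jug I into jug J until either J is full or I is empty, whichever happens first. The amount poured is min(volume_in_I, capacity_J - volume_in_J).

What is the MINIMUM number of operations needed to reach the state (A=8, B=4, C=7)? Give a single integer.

BFS from (A=8, B=7, C=6). One shortest path:
  1. pour(A -> C) -> (A=4 B=7 C=10)
  2. empty(C) -> (A=4 B=7 C=0)
  3. pour(B -> C) -> (A=4 B=0 C=7)
  4. pour(A -> B) -> (A=0 B=4 C=7)
  5. fill(A) -> (A=8 B=4 C=7)
Reached target in 5 moves.

Answer: 5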